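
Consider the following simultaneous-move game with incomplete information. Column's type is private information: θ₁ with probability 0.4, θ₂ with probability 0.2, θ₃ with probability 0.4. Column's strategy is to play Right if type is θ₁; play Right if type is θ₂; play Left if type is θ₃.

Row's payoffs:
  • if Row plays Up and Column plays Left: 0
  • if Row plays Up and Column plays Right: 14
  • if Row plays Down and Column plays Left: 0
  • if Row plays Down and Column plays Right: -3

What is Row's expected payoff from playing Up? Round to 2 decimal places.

8.40

Take the expectation over Column's type, weighting each type's action by its prior probability.
E[Up] = 0.4·14 + 0.2·14 + 0.4·0 = 5.6 + 2.8 + 0 = 8.4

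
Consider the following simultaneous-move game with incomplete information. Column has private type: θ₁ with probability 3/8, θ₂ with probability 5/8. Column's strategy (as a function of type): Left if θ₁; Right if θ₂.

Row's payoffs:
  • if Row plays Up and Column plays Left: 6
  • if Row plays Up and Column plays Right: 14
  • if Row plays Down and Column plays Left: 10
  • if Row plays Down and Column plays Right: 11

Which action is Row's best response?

Up

Compute Row's expected payoff for each action, taking the expectation over Column's type.
E[Up] = 3/8·(6) + 5/8·(14) = 11
E[Down] = 3/8·(10) + 5/8·(11) = 85/8
Best response: Up (11 is the largest).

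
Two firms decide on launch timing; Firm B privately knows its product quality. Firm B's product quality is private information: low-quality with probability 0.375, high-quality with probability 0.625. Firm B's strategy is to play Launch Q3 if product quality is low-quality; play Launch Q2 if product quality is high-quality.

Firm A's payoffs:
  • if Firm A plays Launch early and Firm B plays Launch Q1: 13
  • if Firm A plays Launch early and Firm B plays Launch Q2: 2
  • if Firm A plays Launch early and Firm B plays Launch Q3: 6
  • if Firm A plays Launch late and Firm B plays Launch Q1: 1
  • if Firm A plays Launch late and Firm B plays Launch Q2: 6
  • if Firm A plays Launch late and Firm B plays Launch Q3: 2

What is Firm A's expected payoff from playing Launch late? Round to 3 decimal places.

4.500

Take the expectation over Firm B's product quality, weighting each type's action by its prior probability.
E[Launch late] = 0.375·2 + 0.625·6 = 0.75 + 3.75 = 4.5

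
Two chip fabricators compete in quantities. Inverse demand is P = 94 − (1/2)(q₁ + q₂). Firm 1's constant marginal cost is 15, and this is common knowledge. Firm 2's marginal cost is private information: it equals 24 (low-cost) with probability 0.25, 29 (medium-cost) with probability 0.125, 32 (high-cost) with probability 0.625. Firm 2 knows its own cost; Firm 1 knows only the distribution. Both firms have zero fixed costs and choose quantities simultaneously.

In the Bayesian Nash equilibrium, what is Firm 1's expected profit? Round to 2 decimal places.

Type-c best response for Firm 2: q₂(c) = (94 − c) − q₁/2.
Firm 1 maximizes expected profit; its first-order condition is 94 − q₁ − (1/2)E[q₂] − 15 = 0.
Substituting E[q₂] and solving: E[c₂] = 29.625, so q₁ = (94 − 2·15 + 29.625)/(3/2) = 62.4167.
E[P] = 94 − (1/2)·(q₁ + E[q₂]) = 46.2083; Firm 1's expected profit = (E[P] − 15)·q₁ = (46.2083 − 15)·62.4167 = 1947.92.

1947.92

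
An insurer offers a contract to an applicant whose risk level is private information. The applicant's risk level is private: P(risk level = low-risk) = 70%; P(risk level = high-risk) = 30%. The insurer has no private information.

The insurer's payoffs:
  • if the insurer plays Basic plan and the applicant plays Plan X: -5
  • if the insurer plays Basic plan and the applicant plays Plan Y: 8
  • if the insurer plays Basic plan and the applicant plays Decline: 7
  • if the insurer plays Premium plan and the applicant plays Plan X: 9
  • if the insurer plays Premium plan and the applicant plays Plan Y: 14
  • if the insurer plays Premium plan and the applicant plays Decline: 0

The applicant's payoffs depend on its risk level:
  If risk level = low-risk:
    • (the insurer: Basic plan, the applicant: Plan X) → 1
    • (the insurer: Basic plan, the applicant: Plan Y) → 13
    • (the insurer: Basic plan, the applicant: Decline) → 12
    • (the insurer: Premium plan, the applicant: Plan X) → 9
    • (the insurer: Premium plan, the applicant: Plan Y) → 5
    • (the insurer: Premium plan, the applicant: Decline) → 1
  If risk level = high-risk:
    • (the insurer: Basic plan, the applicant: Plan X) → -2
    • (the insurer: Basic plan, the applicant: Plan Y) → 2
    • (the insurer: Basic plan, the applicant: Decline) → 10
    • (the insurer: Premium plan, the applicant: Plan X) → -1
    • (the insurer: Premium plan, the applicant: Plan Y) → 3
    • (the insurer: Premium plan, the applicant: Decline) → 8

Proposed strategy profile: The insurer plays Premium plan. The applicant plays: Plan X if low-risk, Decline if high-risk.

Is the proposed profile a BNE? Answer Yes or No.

The insurer plays Premium plan: E[Premium plan] = 0.7·(9) + 0.3·(0) = 6.3; E[Basic plan] = -1.4. Best-responding. ✓
The applicant (risk level low-risk), facing Premium plan: Plan X gives 9, Plan Y gives 5, Decline gives 1. Proposed Plan X is best. ✓
The applicant (risk level high-risk), facing Premium plan: Plan X gives -1, Plan Y gives 3, Decline gives 8. Proposed Decline is best. ✓

Yes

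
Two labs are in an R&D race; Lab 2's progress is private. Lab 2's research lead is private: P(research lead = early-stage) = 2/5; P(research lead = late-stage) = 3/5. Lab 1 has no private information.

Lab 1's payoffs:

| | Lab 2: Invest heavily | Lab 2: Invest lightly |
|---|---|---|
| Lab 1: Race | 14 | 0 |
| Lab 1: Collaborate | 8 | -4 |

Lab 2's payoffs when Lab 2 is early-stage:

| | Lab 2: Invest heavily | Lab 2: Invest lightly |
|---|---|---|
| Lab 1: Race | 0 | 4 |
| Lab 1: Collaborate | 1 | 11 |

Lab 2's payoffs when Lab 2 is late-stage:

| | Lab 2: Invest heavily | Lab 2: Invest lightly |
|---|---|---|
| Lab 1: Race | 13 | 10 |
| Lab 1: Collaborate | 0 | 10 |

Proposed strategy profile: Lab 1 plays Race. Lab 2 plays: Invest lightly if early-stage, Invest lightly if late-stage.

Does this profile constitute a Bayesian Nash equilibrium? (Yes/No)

No

Lab 1 plays Race: E[Race] = 2/5·(0) + 3/5·(0) = 0; E[Collaborate] = -4. Best-responding. ✓
Lab 2 (research lead early-stage), facing Race: Invest heavily gives 0, Invest lightly gives 4. Proposed Invest lightly is best. ✓
Lab 2 (research lead late-stage), facing Race: Invest heavily gives 13, Invest lightly gives 10. Proposed Invest lightly is not best — profitable deviation exists. ✗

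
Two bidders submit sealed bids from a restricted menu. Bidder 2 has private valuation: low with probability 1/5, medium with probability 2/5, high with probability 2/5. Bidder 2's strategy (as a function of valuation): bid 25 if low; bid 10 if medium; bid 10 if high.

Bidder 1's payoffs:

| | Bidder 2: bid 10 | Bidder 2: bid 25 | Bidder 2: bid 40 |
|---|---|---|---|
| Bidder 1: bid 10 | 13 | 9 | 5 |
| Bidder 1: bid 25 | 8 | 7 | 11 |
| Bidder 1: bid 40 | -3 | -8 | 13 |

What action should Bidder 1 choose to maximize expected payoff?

bid 10

Compute Bidder 1's expected payoff for each action, taking the expectation over Bidder 2's type.
E[bid 10] = 1/5·(9) + 2/5·(13) + 2/5·(13) = 61/5
E[bid 25] = 1/5·(7) + 2/5·(8) + 2/5·(8) = 39/5
E[bid 40] = 1/5·(-8) + 2/5·(-3) + 2/5·(-3) = -4
Best response: bid 10 (61/5 is the largest).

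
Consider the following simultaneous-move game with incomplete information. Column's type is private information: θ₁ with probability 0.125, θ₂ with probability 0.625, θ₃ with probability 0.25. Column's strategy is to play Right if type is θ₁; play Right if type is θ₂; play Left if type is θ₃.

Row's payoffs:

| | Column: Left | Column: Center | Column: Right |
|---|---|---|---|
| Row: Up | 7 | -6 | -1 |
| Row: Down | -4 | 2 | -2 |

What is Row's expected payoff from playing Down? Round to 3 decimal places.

-2.500

E[Down] = 0.125·(-2) + 0.625·(-2) + 0.25·(-4) = (-0.25) + (-1.25) + (-1) = -2.5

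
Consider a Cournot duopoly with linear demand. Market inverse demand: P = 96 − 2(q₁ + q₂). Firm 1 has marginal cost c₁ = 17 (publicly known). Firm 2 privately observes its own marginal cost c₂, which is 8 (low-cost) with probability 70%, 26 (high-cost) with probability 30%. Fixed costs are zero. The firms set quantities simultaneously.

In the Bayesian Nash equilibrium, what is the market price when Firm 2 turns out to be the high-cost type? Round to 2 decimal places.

48.43

Each type of Firm 2 best-responds to q₁; Firm 1 best-responds to the expected q₂ over Firm 2's types.
Firm 2 with cost c maximizes (96 − 2(q₁+q₂) − c)·q₂, giving q₂(c) = (96 − c − 2q₁)/4.
E[c₂] = 0.7·8 + 0.3·26 = 13.4
Firm 1's FOC against E[q₂] yields q₁ = (96 − 2·17 + E[c₂])/6 = (96 − 34 + 13.4)/6 = 12.5667.
q₂(high-cost) = 11.2167, so P = 96 − 2·(12.5667 + 11.2167) = 48.4333.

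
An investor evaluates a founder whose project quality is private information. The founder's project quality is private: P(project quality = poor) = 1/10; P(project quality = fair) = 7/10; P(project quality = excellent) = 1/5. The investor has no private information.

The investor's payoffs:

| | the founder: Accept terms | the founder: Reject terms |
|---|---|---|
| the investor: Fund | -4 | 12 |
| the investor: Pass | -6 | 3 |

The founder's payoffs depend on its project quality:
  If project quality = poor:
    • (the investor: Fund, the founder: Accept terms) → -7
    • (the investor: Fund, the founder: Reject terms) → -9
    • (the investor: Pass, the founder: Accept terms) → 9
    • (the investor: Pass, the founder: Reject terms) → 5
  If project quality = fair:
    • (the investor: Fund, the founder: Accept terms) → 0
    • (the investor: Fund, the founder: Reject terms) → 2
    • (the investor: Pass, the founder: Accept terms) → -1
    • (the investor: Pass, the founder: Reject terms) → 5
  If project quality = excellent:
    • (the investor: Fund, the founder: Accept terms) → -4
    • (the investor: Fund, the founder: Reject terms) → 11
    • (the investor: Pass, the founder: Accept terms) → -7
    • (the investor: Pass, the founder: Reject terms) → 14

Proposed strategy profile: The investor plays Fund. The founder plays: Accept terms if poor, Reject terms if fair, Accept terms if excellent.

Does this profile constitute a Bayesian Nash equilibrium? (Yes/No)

No

The investor plays Fund: E[Fund] = 1/10·(-4) + 7/10·(12) + 1/5·(-4) = 36/5; E[Pass] = 3/10. Best-responding. ✓
The founder (project quality poor), facing Fund: Accept terms gives -7, Reject terms gives -9. Proposed Accept terms is best. ✓
The founder (project quality fair), facing Fund: Accept terms gives 0, Reject terms gives 2. Proposed Reject terms is best. ✓
The founder (project quality excellent), facing Fund: Accept terms gives -4, Reject terms gives 11. Proposed Accept terms is not best — profitable deviation exists. ✗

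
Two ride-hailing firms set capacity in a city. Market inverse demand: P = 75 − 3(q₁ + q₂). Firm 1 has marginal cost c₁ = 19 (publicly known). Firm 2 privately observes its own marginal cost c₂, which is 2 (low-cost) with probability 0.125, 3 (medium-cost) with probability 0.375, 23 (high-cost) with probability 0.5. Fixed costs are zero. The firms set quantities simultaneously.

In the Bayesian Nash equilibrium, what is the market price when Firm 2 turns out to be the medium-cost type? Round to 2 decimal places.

30.69

Firm 2 with cost c maximizes (75 − 3(q₁+q₂) − c)·q₂, giving q₂(c) = (75 − c − 3q₁)/6.
E[c₂] = 0.125·2 + 0.375·3 + 0.5·23 = 12.875
Firm 1's FOC against E[q₂] yields q₁ = (75 − 2·19 + E[c₂])/9 = (75 − 38 + 12.875)/9 = 5.54167.
q₂(medium-cost) = 9.22917, so P = 75 − 3·(5.54167 + 9.22917) = 30.6875.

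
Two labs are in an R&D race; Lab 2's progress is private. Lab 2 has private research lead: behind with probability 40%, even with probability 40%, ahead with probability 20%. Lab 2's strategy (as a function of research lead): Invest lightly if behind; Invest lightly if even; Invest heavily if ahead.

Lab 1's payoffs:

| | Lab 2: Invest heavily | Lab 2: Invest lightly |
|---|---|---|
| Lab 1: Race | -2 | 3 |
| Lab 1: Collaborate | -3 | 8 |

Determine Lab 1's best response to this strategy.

Collaborate

E[Race] = 0.4·(3) + 0.4·(3) + 0.2·(-2) = 2
E[Collaborate] = 0.4·(8) + 0.4·(8) + 0.2·(-3) = 5.8
Best response: Collaborate (5.8 is the largest).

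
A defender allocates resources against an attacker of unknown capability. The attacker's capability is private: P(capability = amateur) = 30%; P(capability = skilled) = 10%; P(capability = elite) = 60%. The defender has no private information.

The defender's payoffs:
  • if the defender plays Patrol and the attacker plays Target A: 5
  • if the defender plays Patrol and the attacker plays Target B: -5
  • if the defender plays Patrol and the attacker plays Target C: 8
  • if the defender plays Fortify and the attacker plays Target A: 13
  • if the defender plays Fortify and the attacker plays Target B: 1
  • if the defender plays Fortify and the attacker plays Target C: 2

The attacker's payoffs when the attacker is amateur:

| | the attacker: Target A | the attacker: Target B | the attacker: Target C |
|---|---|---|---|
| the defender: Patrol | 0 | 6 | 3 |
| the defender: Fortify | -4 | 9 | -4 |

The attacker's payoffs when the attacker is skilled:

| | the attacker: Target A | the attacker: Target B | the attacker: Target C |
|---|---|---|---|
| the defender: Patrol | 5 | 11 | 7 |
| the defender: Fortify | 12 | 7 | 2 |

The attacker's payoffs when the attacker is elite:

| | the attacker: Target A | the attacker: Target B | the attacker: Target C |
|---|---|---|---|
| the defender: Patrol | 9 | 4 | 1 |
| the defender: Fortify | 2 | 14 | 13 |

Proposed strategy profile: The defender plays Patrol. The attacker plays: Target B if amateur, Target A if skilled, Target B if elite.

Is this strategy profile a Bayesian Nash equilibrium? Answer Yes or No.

The defender plays Patrol: E[Patrol] = 0.3·(-5) + 0.1·(5) + 0.6·(-5) = -4; E[Fortify] = 2.2. Not best-responding. ✗
The attacker (capability amateur), facing Patrol: Target A gives 0, Target B gives 6, Target C gives 3. Proposed Target B is best. ✓
The attacker (capability skilled), facing Patrol: Target A gives 5, Target B gives 11, Target C gives 7. Proposed Target A is not best — profitable deviation exists. ✗
The attacker (capability elite), facing Patrol: Target A gives 9, Target B gives 4, Target C gives 1. Proposed Target B is not best — profitable deviation exists. ✗

No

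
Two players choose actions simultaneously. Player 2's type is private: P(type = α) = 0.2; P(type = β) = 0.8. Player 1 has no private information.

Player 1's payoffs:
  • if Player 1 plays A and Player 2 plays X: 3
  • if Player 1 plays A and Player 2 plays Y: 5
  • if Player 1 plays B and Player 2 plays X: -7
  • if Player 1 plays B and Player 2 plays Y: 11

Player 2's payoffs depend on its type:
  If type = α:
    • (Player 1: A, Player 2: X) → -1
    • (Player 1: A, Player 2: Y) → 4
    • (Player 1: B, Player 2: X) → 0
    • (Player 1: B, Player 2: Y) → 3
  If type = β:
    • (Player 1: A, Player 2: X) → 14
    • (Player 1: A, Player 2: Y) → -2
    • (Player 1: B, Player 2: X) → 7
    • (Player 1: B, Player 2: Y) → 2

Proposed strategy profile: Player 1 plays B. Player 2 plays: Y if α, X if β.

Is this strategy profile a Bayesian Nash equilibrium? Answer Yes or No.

No

A profile is a BNE iff every type of every player is best-responding given beliefs about the other side.
Player 1 plays B: E[B] = 0.2·(11) + 0.8·(-7) = -3.4; E[A] = 3.4. Not best-responding. ✗
Player 2 (type α), facing B: X gives 0, Y gives 3. Proposed Y is best. ✓
Player 2 (type β), facing B: X gives 7, Y gives 2. Proposed X is best. ✓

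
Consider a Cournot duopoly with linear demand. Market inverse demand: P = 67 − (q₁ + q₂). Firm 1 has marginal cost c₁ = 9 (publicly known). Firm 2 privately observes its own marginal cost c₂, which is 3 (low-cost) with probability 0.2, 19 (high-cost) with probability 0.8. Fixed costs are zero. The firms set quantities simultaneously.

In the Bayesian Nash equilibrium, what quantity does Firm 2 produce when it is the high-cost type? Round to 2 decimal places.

13.20

Firm 2 with cost c maximizes (67 − (q₁+q₂) − c)·q₂, giving q₂(c) = (67 − c − q₁)/2.
E[c₂] = 0.2·3 + 0.8·19 = 15.8
Firm 1's FOC against E[q₂] yields q₁ = (67 − 2·9 + E[c₂])/3 = (67 − 18 + 15.8)/3 = 21.6.
q₂(high-cost) = (67 − 19 − 21.6)/2 = 13.2.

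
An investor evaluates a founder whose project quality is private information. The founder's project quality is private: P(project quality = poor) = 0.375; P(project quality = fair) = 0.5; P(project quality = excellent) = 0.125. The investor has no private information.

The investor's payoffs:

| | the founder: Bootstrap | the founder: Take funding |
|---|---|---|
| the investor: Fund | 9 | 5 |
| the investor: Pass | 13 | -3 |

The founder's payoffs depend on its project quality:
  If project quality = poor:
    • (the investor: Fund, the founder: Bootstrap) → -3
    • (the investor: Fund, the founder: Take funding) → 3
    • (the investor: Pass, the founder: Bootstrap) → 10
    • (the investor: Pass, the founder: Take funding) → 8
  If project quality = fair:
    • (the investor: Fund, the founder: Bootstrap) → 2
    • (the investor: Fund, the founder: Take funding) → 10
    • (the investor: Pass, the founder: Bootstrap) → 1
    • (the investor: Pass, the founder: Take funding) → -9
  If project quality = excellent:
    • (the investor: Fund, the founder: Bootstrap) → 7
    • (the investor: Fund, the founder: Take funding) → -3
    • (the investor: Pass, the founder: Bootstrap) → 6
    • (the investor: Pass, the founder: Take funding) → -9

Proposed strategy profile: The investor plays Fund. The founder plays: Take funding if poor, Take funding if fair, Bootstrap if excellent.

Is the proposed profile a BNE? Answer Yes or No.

A profile is a BNE iff every type of every player is best-responding given beliefs about the other side.
The investor plays Fund: E[Fund] = 0.375·(5) + 0.5·(5) + 0.125·(9) = 5.5; E[Pass] = -1. Best-responding. ✓
The founder (project quality poor), facing Fund: Bootstrap gives -3, Take funding gives 3. Proposed Take funding is best. ✓
The founder (project quality fair), facing Fund: Bootstrap gives 2, Take funding gives 10. Proposed Take funding is best. ✓
The founder (project quality excellent), facing Fund: Bootstrap gives 7, Take funding gives -3. Proposed Bootstrap is best. ✓

Yes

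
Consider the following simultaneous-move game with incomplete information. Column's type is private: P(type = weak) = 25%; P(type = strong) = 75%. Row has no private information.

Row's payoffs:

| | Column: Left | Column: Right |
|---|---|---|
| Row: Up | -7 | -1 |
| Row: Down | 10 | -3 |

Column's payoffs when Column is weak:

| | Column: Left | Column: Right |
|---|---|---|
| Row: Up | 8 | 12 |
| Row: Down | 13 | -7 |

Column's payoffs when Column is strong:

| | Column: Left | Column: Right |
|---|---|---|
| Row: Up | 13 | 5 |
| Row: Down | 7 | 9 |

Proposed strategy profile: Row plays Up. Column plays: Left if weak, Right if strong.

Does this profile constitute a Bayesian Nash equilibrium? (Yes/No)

Row plays Up: E[Up] = 0.25·(-7) + 0.75·(-1) = -2.5; E[Down] = 0.25. Not best-responding. ✗
Column (type weak), facing Up: Left gives 8, Right gives 12. Proposed Left is not best — profitable deviation exists. ✗
Column (type strong), facing Up: Left gives 13, Right gives 5. Proposed Right is not best — profitable deviation exists. ✗

No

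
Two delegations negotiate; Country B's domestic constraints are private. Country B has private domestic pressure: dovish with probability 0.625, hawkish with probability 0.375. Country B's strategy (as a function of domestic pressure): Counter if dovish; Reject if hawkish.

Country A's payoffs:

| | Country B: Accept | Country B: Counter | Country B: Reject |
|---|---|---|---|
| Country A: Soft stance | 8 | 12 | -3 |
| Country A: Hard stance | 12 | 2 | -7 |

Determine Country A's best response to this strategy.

Compute Country A's expected payoff for each action, taking the expectation over Country B's type.
E[Soft stance] = 0.625·(12) + 0.375·(-3) = 6.375
E[Hard stance] = 0.625·(2) + 0.375·(-7) = -1.375
Best response: Soft stance (6.375 is the largest).

Soft stance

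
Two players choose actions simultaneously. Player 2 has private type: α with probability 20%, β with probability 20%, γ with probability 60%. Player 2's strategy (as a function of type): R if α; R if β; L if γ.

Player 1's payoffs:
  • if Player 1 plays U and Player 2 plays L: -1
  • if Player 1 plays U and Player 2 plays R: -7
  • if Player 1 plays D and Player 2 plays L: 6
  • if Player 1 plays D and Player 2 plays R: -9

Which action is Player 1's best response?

E[U] = 0.2·(-7) + 0.2·(-7) + 0.6·(-1) = -3.4
E[D] = 0.2·(-9) + 0.2·(-9) + 0.6·(6) = 0
Best response: D (0 is the largest).

D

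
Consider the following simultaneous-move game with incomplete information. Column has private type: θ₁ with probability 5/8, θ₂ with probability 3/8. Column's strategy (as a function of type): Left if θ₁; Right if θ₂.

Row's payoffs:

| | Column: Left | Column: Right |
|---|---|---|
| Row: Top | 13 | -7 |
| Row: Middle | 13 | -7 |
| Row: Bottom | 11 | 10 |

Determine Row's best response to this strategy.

Bottom

Compute Row's expected payoff for each action, taking the expectation over Column's type.
E[Top] = 5/8·(13) + 3/8·(-7) = 11/2
E[Middle] = 5/8·(13) + 3/8·(-7) = 11/2
E[Bottom] = 5/8·(11) + 3/8·(10) = 85/8
Best response: Bottom (85/8 is the largest).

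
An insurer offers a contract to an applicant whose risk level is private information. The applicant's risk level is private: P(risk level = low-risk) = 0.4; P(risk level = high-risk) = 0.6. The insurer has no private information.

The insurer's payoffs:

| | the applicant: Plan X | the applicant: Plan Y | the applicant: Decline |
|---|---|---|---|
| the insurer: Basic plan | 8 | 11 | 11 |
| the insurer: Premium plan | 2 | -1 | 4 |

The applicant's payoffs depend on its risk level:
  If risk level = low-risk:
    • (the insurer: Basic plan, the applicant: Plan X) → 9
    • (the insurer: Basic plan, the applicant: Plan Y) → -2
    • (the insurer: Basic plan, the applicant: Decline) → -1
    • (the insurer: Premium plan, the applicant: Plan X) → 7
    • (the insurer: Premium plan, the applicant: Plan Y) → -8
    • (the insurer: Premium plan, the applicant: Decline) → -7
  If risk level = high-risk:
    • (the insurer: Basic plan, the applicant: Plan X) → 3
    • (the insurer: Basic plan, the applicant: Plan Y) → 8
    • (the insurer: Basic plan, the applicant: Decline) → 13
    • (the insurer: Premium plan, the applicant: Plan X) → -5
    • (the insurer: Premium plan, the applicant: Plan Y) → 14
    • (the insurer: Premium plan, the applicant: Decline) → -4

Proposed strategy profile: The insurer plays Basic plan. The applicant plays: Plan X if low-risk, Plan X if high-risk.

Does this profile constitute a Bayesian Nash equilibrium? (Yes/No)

The insurer plays Basic plan: E[Basic plan] = 0.4·(8) + 0.6·(8) = 8; E[Premium plan] = 2. Best-responding. ✓
The applicant (risk level low-risk), facing Basic plan: Plan X gives 9, Plan Y gives -2, Decline gives -1. Proposed Plan X is best. ✓
The applicant (risk level high-risk), facing Basic plan: Plan X gives 3, Plan Y gives 8, Decline gives 13. Proposed Plan X is not best — profitable deviation exists. ✗

No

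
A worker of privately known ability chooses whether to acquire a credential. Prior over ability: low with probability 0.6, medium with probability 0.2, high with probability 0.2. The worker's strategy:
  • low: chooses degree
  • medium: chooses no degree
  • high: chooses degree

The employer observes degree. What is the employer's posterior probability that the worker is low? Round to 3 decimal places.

Apply Bayes' rule using the sender's strategy as the likelihood.
P(degree) = 0.6·1 + 0.2·0 + 0.2·1 = 0.8
P(low | degree) = (0.6·1) / 0.8 = 0.6 / 0.8 = 0.75

0.750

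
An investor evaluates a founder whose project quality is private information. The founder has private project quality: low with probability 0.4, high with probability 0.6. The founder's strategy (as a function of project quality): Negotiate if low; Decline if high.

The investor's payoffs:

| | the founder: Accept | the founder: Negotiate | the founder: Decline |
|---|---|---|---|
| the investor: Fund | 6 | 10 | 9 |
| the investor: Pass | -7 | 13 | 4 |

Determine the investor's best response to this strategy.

E[Fund] = 0.4·(10) + 0.6·(9) = 9.4
E[Pass] = 0.4·(13) + 0.6·(4) = 7.6
Best response: Fund (9.4 is the largest).

Fund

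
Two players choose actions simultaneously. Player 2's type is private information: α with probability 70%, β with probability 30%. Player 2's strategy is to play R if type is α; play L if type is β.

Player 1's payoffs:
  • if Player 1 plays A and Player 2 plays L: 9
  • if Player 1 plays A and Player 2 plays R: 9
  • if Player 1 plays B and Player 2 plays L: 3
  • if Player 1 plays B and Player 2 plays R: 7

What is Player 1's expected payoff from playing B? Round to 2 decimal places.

E[B] = 0.7·7 + 0.3·3 = 4.9 + 0.9 = 5.8

5.80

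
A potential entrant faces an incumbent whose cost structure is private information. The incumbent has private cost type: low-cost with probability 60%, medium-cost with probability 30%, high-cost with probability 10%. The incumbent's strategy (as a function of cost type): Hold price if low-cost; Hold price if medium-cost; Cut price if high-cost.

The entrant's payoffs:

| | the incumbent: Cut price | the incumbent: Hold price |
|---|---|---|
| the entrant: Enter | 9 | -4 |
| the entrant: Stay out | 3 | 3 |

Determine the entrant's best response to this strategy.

E[Enter] = 0.6·(-4) + 0.3·(-4) + 0.1·(9) = -2.7
E[Stay out] = 0.6·(3) + 0.3·(3) + 0.1·(3) = 3
Best response: Stay out (3 is the largest).

Stay out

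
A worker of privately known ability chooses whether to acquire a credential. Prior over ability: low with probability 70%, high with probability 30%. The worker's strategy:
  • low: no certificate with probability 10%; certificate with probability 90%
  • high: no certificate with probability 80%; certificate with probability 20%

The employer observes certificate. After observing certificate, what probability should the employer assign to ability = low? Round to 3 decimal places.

P(certificate) = 0.7·0.9 + 0.3·0.2 = 0.69
P(low | certificate) = (0.7·0.9) / 0.69 = 0.63 / 0.69 = 0.913043

0.913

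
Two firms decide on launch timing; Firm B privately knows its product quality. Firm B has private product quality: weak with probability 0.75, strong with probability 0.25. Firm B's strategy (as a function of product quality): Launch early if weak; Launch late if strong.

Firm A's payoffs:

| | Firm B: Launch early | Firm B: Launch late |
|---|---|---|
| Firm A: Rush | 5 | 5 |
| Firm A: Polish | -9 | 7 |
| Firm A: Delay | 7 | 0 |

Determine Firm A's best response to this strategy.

E[Rush] = 0.75·(5) + 0.25·(5) = 5
E[Polish] = 0.75·(-9) + 0.25·(7) = -5
E[Delay] = 0.75·(7) + 0.25·(0) = 5.25
Best response: Delay (5.25 is the largest).

Delay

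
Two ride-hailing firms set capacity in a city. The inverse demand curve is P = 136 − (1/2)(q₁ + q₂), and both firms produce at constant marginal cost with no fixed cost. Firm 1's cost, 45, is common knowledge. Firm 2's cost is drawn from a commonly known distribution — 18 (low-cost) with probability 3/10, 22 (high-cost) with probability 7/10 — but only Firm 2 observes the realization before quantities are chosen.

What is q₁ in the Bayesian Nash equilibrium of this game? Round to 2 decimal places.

Firm 2 with cost c maximizes (136 − (1/2)(q₁+q₂) − c)·q₂, giving q₂(c) = (136 − c − (1/2)q₁).
E[c₂] = 3/10·18 + 7/10·22 = 20.8
Firm 1's FOC against E[q₂] yields q₁ = (136 − 2·45 + E[c₂])/(3/2) = (136 − 90 + 20.8)/(3/2) = 44.5333.

44.53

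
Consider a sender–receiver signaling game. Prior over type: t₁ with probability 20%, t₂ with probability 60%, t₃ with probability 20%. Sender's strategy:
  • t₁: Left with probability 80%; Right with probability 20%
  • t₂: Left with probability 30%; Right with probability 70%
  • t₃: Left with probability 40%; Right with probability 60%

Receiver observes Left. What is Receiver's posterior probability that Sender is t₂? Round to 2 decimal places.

Apply Bayes' rule using the sender's strategy as the likelihood.
P(Left) = 0.2·0.8 + 0.6·0.3 + 0.2·0.4 = 0.42
P(t₂ | Left) = (0.6·0.3) / 0.42 = 0.18 / 0.42 = 0.428571

0.43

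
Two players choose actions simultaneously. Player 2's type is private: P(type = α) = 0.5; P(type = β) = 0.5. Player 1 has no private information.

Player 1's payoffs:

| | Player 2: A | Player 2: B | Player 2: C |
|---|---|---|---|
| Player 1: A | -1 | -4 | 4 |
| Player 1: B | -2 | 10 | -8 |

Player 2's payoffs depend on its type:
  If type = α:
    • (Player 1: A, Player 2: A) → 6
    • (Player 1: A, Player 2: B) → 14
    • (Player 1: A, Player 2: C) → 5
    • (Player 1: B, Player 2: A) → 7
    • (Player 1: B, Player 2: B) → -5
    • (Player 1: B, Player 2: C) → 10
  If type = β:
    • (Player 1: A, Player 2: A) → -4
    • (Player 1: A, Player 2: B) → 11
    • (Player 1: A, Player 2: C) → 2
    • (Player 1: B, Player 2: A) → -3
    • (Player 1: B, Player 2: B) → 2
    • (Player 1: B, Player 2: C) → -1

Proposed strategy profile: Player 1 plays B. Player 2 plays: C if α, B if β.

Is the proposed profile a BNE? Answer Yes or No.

A profile is a BNE iff every type of every player is best-responding given beliefs about the other side.
Player 1 plays B: E[B] = 0.5·(-8) + 0.5·(10) = 1; E[A] = 0. Best-responding. ✓
Player 2 (type α), facing B: A gives 7, B gives -5, C gives 10. Proposed C is best. ✓
Player 2 (type β), facing B: A gives -3, B gives 2, C gives -1. Proposed B is best. ✓

Yes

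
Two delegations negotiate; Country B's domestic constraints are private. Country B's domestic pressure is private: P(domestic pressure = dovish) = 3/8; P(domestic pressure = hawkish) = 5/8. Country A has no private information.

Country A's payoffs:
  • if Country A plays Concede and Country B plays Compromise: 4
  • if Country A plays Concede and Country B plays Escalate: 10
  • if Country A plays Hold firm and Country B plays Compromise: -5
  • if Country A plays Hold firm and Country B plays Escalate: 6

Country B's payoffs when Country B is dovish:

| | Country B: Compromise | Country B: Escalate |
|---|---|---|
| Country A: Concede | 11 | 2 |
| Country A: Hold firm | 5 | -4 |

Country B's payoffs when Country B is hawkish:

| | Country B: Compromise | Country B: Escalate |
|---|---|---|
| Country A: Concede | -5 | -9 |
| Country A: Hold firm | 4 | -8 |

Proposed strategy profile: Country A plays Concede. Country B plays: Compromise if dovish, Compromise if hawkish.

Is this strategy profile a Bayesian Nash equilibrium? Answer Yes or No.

Yes

Country A plays Concede: E[Concede] = 3/8·(4) + 5/8·(4) = 4; E[Hold firm] = -5. Best-responding. ✓
Country B (domestic pressure dovish), facing Concede: Compromise gives 11, Escalate gives 2. Proposed Compromise is best. ✓
Country B (domestic pressure hawkish), facing Concede: Compromise gives -5, Escalate gives -9. Proposed Compromise is best. ✓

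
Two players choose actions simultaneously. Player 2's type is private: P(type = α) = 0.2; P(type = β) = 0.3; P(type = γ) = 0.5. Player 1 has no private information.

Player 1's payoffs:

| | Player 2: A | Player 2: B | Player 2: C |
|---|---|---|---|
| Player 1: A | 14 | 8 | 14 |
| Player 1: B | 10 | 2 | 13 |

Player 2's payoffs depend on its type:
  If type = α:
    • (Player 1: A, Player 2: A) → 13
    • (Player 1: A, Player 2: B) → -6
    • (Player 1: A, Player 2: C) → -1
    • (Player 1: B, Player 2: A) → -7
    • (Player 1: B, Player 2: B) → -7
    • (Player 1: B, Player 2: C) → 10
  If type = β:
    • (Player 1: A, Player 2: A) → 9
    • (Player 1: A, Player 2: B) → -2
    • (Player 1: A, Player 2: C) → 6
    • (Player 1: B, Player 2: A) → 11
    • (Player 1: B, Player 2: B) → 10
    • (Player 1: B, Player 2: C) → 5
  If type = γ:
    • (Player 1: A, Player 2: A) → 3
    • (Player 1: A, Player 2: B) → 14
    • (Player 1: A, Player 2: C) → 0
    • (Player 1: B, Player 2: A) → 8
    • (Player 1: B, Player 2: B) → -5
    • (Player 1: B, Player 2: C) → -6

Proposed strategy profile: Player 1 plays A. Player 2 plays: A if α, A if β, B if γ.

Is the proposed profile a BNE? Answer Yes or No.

Player 1 plays A: E[A] = 0.2·(14) + 0.3·(14) + 0.5·(8) = 11; E[B] = 6. Best-responding. ✓
Player 2 (type α), facing A: A gives 13, B gives -6, C gives -1. Proposed A is best. ✓
Player 2 (type β), facing A: A gives 9, B gives -2, C gives 6. Proposed A is best. ✓
Player 2 (type γ), facing A: A gives 3, B gives 14, C gives 0. Proposed B is best. ✓

Yes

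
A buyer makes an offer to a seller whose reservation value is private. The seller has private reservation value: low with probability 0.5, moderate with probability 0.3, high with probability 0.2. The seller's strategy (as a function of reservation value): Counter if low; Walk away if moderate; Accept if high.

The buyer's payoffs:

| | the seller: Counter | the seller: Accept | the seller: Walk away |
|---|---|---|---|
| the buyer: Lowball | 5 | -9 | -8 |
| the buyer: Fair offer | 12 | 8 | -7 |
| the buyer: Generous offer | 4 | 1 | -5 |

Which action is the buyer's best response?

E[Lowball] = 0.5·(5) + 0.3·(-8) + 0.2·(-9) = -1.7
E[Fair offer] = 0.5·(12) + 0.3·(-7) + 0.2·(8) = 5.5
E[Generous offer] = 0.5·(4) + 0.3·(-5) + 0.2·(1) = 0.7
Best response: Fair offer (5.5 is the largest).

Fair offer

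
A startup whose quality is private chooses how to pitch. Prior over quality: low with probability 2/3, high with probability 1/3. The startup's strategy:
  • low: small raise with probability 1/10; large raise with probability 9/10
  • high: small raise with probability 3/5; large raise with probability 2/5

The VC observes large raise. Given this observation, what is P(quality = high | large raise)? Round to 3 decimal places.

0.182

Apply Bayes' rule using the sender's strategy as the likelihood.
P(large raise) = (2/3)·(9/10) + (1/3)·(2/5) = 11/15
P(high | large raise) = ((1/3)·(2/5)) / (11/15) = (2/15) / (11/15) = 2/11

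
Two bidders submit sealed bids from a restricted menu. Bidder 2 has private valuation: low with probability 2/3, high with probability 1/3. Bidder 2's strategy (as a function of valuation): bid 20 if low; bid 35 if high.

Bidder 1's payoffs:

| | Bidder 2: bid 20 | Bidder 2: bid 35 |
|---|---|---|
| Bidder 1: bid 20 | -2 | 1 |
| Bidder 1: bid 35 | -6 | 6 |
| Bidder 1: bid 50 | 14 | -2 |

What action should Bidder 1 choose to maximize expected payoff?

bid 50

E[bid 20] = 2/3·(-2) + 1/3·(1) = -1
E[bid 35] = 2/3·(-6) + 1/3·(6) = -2
E[bid 50] = 2/3·(14) + 1/3·(-2) = 26/3
Best response: bid 50 (26/3 is the largest).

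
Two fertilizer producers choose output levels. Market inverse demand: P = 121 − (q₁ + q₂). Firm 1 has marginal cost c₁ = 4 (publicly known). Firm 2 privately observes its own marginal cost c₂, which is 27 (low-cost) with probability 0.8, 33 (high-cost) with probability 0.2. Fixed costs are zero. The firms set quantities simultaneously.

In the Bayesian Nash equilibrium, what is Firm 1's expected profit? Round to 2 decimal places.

2215.27

Firm 2 with cost c maximizes (121 − (q₁+q₂) − c)·q₂, giving q₂(c) = (121 − c − q₁)/2.
E[c₂] = 0.8·27 + 0.2·33 = 28.2
Firm 1's FOC against E[q₂] yields q₁ = (121 − 2·4 + E[c₂])/3 = (121 − 8 + 28.2)/3 = 47.0667.
E[P] = 121 − (q₁ + E[q₂]) = 51.0667; Firm 1's expected profit = (E[P] − 4)·q₁ = (51.0667 − 4)·47.0667 = 2215.27.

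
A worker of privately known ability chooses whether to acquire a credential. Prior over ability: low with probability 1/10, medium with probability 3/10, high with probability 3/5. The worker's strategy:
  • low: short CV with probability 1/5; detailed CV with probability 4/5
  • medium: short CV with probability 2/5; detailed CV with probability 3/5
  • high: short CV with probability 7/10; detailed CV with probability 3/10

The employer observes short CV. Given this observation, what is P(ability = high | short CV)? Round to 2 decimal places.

0.75

P(short CV) = (1/10)·(1/5) + (3/10)·(2/5) + (3/5)·(7/10) = 14/25
P(high | short CV) = ((3/5)·(7/10)) / (14/25) = (21/50) / (14/25) = 3/4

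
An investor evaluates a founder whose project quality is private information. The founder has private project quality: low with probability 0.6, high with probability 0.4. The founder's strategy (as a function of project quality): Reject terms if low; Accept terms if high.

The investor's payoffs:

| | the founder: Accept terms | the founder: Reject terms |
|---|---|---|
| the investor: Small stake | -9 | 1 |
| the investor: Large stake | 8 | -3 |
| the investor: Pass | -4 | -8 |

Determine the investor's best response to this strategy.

E[Small stake] = 0.6·(1) + 0.4·(-9) = -3
E[Large stake] = 0.6·(-3) + 0.4·(8) = 1.4
E[Pass] = 0.6·(-8) + 0.4·(-4) = -6.4
Best response: Large stake (1.4 is the largest).

Large stake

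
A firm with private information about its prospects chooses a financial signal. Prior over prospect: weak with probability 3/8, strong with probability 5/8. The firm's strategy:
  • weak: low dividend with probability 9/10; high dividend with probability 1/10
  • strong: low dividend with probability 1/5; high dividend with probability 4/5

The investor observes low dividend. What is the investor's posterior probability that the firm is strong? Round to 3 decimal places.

P(low dividend) = (3/8)·(9/10) + (5/8)·(1/5) = 37/80
P(strong | low dividend) = ((5/8)·(1/5)) / (37/80) = (1/8) / (37/80) = 10/37

0.270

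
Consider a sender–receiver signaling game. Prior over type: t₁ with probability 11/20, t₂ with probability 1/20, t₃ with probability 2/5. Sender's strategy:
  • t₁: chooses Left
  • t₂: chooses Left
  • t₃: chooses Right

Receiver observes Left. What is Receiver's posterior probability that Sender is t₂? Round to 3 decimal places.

P(Left) = (11/20)·1 + (1/20)·1 + (2/5)·0 = 3/5
P(t₂ | Left) = ((1/20)·1) / (3/5) = (1/20) / (3/5) = 1/12

0.083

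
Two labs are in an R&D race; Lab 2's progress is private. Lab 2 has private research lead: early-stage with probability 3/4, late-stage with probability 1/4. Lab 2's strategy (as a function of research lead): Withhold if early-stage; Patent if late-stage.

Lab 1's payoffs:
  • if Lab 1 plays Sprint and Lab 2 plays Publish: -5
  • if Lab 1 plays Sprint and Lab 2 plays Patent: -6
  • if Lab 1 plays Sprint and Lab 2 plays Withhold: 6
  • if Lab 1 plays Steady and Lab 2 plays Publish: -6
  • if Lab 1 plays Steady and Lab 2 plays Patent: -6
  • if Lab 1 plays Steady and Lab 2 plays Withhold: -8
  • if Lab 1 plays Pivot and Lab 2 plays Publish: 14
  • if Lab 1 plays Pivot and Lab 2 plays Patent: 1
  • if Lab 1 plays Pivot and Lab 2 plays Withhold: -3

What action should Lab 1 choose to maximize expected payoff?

Compute Lab 1's expected payoff for each action, taking the expectation over Lab 2's type.
E[Sprint] = 3/4·(6) + 1/4·(-6) = 3
E[Steady] = 3/4·(-8) + 1/4·(-6) = -15/2
E[Pivot] = 3/4·(-3) + 1/4·(1) = -2
Best response: Sprint (3 is the largest).

Sprint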